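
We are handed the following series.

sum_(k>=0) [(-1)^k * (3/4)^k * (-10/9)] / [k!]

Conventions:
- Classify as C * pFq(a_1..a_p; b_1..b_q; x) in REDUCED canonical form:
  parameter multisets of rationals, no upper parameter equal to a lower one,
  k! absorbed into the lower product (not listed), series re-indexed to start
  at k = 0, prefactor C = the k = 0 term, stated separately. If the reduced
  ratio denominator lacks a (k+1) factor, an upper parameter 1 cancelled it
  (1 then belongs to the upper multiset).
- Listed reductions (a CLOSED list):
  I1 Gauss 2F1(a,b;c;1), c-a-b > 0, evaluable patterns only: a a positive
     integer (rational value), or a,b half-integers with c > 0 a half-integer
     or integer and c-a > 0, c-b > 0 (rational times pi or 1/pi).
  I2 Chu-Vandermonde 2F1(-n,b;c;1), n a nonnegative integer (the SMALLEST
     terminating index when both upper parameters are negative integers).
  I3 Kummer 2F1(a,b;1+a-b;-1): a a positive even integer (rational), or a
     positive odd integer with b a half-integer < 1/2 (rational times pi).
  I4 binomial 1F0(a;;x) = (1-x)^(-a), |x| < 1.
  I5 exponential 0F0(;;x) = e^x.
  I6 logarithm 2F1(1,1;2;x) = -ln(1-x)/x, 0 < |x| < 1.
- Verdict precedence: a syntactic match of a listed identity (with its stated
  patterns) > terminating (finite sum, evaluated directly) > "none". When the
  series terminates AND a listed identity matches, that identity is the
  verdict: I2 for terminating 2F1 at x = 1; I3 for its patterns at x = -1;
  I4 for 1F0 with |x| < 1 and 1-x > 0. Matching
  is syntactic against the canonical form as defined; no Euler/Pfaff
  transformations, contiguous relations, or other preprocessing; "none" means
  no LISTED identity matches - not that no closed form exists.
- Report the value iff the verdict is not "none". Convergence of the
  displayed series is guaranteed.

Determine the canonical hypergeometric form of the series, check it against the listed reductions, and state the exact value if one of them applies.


The series (x = -3/4) is 0F0: upper {-}, lower {-}, prefactor -10/9. Verdict at x = -3/4: the exponential series (I5) matches (the 0F0 exponential series at x = -3/4). Sum: (-10/9) * e^(-3/4).

The tell: t_0 = -10/9 here, and the (-1)^k factor (C = -10/9, x = -3/4) folds into the argument's sign.
Consecutive-term ratio: r(k) = (-3/4) * 1 / [(k+1)] - poly over poly, x = (-3/4) from leading terms; C = -10/9 at k = 0.


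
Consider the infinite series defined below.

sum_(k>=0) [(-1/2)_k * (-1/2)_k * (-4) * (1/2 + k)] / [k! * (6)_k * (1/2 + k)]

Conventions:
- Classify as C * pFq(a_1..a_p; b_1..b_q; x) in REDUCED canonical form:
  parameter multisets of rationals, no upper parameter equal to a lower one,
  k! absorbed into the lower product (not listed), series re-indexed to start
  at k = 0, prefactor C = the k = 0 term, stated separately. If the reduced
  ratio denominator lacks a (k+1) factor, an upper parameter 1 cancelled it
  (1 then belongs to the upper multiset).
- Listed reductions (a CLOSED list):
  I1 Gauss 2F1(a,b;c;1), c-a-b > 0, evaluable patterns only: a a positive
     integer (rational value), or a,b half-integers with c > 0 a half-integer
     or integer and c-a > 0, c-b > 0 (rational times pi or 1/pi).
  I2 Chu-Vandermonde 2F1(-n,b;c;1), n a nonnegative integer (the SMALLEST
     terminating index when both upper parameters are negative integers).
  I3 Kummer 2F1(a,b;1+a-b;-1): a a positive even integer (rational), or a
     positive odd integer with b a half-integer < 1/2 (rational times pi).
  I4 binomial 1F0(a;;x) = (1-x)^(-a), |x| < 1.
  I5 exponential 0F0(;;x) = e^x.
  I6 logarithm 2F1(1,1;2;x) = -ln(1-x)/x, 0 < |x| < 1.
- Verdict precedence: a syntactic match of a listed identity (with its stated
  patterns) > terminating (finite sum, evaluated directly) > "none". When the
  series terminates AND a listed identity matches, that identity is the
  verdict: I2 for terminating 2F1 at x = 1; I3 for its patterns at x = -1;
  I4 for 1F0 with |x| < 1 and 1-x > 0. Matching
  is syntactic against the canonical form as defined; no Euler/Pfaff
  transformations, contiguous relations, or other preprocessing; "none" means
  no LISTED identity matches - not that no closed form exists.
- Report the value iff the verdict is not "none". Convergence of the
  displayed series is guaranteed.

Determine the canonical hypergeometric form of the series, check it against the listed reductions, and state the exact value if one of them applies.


The tell: with t_0 = -4, k + 1/2 divides numerator and denominator alike; C = -4, x = 1 after cancelling.
Term ratio: r(k) = 1 * (k-1/2) (k-1/2) / [(k+6) (k+1)] ; factor over Q: parameters, x = 1, and C = -4.

At argument 1: a 2F1 with upper {-1/2, -1/2}, lower {6}, scaled by C = -4. Verdict: this is the half-integer Gauss pattern (I1) (x = 1; upper {-1/2, -1/2} half-integers, c = 6 in the evaluable pattern). Hence: (-2097152/160083) / pi.


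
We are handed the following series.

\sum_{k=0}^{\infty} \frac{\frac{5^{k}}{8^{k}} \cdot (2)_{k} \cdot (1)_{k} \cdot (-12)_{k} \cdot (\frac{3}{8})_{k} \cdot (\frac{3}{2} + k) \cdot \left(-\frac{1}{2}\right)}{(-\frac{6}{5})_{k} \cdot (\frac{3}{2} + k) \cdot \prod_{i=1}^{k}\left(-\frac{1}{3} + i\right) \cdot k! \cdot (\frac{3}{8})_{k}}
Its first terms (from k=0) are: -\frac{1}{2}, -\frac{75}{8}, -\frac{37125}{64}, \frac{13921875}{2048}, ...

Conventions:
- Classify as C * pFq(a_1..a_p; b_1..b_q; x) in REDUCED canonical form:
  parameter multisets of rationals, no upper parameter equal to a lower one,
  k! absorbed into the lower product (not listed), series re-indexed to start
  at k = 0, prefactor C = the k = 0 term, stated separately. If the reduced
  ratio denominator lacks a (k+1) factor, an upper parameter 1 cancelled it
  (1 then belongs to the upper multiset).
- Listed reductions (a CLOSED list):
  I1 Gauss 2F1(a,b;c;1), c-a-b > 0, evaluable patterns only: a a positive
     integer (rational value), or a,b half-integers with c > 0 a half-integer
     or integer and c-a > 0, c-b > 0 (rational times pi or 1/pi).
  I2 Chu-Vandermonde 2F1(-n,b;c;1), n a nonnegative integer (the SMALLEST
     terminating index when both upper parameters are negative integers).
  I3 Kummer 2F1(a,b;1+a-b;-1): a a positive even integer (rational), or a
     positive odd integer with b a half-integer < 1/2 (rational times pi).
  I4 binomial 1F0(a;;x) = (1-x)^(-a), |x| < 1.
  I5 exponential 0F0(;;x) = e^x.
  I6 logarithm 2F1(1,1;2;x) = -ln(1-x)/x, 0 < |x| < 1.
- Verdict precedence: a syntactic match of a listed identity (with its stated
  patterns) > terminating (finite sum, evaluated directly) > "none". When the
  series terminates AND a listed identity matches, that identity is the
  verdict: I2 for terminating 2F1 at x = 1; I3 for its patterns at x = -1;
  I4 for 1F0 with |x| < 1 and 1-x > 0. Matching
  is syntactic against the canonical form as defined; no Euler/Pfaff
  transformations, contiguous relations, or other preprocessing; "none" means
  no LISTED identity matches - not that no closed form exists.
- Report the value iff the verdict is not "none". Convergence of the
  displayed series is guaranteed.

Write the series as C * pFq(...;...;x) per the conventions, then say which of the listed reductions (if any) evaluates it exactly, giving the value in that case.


The series (x = \frac{5}{8}) is 3F2: upper {-12, 1, 2}, lower {-\frac{6}{5}, \frac{2}{3}}, prefactor -\frac{1}{2}. Verdict: terminating. With -12 upstairs the series is a 13-term polynomial sum; evaluated term by term. Sum: -\frac{21021574016860417557377}{22640433516391174242304}.

Key step: from the first term -\frac{1}{2}: the parameter 3/8 appears in both the upper and lower lists and cancels (alongside the other common factor).
Adjacent-term ratio: r(k) = \frac{5}{8} * (k-12) (k+1) (k+2) / [(k-\frac{6}{5}) (k+\frac{2}{3}) (k+1)] - poly over poly, x = \frac{5}{8} from leading terms; C = -\frac{1}{2} at k = 0.


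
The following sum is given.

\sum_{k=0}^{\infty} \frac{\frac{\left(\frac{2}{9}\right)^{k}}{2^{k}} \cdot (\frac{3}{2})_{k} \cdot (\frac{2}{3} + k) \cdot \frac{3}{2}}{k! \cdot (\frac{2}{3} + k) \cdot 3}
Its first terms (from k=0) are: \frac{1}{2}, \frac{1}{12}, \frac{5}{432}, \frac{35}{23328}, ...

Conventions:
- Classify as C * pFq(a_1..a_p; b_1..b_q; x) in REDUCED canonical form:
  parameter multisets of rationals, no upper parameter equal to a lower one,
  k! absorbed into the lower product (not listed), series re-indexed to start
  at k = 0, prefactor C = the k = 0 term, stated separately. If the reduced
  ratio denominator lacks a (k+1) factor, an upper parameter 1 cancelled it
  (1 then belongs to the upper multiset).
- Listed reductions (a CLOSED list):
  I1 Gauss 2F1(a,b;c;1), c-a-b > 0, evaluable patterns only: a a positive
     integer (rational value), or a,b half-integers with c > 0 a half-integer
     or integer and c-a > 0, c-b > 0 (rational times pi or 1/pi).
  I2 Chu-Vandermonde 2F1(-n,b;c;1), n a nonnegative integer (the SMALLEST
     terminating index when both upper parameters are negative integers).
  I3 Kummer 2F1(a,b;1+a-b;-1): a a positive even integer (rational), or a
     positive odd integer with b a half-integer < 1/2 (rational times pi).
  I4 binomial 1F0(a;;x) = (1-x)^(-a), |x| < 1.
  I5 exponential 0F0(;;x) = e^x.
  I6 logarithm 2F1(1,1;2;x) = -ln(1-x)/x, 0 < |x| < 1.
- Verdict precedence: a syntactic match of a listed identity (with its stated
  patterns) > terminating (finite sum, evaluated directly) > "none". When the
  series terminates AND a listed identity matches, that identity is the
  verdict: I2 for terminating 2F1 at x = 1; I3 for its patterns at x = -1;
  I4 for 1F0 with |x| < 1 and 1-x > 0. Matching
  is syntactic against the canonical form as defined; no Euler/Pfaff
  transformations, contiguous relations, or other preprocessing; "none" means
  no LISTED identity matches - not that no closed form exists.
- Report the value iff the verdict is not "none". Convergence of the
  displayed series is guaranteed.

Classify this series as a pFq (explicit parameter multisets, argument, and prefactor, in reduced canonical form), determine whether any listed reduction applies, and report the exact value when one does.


Canonical form: C = \frac{1}{2} times 1F0 with upper {\frac{3}{2}}, lower {-}, x = \frac{1}{9}. Verdict: this is binomial (I4) (the 1F0 binomial series: exponent -3/2, x = \frac{1}{9}). Exact value: \frac{1}{2} \cdot \left(\frac{8}{9}\right)^{-\frac{3}{2}}.

Structural cue: with t_0 = \frac{1}{2}, the factor k + 2/3 cancels (top and bottom), leaving C = 1/2.
Ratio: r(k) = \frac{1}{9} * (k+\frac{3}{2}) / [(k+1)] - rational in k, leading ratio \frac{1}{9}; with t_0 = \frac{1}{2}, classification follows.


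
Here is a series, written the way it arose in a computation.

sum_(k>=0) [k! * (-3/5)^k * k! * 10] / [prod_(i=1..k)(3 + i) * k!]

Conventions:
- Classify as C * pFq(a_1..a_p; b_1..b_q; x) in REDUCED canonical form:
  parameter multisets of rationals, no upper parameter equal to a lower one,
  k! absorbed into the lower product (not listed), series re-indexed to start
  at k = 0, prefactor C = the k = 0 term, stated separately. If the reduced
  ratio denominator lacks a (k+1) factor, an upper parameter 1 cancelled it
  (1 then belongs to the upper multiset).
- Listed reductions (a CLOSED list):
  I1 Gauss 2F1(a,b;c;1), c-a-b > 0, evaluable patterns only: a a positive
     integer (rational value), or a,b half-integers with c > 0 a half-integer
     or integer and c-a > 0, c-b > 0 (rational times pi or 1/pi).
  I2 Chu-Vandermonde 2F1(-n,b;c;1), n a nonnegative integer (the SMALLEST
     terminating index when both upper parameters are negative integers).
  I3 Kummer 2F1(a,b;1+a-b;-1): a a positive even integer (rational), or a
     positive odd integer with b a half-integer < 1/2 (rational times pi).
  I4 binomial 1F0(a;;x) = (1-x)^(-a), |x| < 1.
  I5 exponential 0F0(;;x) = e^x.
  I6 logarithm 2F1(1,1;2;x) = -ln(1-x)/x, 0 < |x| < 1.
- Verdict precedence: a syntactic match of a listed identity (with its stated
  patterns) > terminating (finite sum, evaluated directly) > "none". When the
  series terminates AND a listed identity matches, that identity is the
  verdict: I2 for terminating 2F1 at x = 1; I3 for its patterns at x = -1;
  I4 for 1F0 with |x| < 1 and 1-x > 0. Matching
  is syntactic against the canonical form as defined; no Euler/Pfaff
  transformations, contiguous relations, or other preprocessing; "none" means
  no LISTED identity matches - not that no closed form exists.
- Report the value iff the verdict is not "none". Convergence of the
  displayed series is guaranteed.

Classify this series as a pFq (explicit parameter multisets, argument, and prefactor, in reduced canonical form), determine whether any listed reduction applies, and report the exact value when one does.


With C = 10: the canonical form is 2F1(1, 1; 4; -3/5). Verdict: none - at argument -3/5 the multisets {1, 1} ; {4} match no listed identity.

First insight: x = (-3/5) and the lower running product (C = 10) is a rising factorial.
Adjacent-term ratio: r(k) = (-3/5) * (k+1) (k+1) / [(k+4) (k+1)] - rational in k. x = (-3/5); t_0 = 10; negate the roots.


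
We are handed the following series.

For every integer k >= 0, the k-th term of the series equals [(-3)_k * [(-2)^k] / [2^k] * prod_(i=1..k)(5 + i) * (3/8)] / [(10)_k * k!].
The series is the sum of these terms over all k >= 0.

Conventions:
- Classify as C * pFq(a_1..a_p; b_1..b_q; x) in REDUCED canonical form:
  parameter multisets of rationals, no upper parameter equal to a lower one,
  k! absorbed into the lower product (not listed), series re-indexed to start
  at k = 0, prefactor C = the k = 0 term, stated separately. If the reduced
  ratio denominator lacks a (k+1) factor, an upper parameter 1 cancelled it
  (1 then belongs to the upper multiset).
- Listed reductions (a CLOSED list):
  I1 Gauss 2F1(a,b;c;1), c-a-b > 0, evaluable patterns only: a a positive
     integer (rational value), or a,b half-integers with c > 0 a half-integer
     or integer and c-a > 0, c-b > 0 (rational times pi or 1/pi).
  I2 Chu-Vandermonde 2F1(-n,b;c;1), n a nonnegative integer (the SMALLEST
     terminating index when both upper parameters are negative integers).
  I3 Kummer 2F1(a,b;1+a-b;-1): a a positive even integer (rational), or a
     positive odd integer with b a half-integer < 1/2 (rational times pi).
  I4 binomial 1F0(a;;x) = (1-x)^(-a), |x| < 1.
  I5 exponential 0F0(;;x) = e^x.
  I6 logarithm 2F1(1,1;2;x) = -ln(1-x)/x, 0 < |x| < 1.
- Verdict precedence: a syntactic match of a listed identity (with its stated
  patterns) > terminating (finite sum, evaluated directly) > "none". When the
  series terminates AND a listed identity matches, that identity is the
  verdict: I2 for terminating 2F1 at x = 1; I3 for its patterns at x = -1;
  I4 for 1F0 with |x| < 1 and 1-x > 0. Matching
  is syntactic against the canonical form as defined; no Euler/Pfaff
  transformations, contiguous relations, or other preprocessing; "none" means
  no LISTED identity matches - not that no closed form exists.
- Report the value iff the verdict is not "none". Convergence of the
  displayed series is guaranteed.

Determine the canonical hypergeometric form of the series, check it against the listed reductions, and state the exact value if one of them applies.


Reduced: x = -1, 2F1, upper = {-3, 6}, lower = {10}, C = 3/8. Verdict (x = -1): Kummer (I3) applies (x = -1; c = 10 equals 1+a-b for upper {-3, 6}: listed pattern). Exact value: 63/40.

Structural cue: from the first term 3/8: the two k-th powers (C = 3/8) combine into one argument.
Adjacent-term ratio: r(k) = (-1) * (k-3) (k+6) / [(k+10) (k+1)] - rational in k. x = (-1); t_0 = 3/8; negate the roots.


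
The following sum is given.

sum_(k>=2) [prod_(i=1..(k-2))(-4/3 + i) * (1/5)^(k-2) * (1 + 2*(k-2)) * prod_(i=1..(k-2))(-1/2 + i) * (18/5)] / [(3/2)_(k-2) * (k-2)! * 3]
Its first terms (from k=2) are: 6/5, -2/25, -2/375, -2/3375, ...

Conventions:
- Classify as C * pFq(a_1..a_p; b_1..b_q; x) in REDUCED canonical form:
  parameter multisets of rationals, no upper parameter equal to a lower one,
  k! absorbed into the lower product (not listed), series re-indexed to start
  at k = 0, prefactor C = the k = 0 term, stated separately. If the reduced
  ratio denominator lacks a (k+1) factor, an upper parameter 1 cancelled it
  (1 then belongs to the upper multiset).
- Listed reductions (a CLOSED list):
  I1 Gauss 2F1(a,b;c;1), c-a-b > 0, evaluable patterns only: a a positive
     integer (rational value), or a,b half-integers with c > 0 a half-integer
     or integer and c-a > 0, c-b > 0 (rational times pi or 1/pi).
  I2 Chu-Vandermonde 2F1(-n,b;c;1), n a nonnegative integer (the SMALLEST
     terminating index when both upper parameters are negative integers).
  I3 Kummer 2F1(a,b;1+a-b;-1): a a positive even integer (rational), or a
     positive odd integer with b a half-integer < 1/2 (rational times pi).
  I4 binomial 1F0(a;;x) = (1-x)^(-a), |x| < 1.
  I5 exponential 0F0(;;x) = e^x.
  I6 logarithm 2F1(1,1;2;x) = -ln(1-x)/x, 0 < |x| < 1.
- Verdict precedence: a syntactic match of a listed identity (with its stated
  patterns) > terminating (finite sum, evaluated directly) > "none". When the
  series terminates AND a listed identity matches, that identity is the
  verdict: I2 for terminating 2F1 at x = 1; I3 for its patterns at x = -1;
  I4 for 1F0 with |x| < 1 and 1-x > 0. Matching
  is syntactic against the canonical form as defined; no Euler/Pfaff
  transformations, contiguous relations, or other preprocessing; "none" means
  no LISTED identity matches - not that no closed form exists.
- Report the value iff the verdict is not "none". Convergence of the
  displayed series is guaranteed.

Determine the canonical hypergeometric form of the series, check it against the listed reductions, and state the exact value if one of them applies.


The tell: t_0 being 6/5, the parameter 3/2 appears in both the upper and lower lists and cancels.
Adjacent-term ratio: r(k) = (1/5) * (k-1/3) / [(k+1)] - rational; roots negated = parameters, x = (1/5), C = 6/5.

This is 6/5 * 1F0(-1/3; -; 1/5) in reduced canonical form. Verdict: binomial (I4) applies (the 1F0 binomial series: exponent 1/3, x = 1/5). Value: (6/5) * (4/5)^(1/3).


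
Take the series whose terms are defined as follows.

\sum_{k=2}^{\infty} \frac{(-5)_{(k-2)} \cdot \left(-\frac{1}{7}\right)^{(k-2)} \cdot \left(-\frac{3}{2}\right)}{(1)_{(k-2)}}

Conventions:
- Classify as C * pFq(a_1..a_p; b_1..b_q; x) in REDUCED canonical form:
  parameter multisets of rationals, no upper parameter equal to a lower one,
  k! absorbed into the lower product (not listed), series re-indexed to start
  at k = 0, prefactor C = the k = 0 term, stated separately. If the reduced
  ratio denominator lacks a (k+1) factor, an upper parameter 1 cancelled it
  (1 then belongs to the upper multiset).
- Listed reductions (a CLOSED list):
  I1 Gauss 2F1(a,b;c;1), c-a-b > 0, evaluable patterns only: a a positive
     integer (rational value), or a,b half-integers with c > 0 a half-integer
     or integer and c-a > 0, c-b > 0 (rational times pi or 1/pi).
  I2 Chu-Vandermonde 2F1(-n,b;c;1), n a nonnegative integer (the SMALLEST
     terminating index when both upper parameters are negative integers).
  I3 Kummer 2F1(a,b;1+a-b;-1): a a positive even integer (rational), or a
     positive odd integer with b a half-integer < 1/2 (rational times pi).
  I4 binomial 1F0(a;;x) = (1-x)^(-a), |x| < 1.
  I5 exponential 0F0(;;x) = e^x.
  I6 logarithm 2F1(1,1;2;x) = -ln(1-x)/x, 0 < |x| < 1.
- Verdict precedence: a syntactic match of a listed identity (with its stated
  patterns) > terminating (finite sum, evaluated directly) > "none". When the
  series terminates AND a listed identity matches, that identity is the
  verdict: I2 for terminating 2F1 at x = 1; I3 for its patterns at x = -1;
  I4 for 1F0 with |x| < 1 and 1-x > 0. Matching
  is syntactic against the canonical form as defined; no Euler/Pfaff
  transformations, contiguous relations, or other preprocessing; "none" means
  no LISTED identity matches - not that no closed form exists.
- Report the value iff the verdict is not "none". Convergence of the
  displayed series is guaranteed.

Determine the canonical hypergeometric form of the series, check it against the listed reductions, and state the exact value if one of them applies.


Prefactor -\frac{3}{2}, argument -\frac{1}{7}: 1F0 with upper {-5} over lower {-}. Verdict: this is the I4 binomial reduction (the 1F0 binomial series: exponent 5, x = -\frac{1}{7}). Hence: -\frac{49152}{16807}.

Key step: t_0 = -\frac{3}{2} here, and (1)_k (C = -3/2) is k! itself.
Consecutive-term ratio: r(k) = -\frac{1}{7} * (k-5) / [(k+1)] ; factor over Q: parameters, x = -\frac{1}{7}, and C = -\frac{3}{2}.


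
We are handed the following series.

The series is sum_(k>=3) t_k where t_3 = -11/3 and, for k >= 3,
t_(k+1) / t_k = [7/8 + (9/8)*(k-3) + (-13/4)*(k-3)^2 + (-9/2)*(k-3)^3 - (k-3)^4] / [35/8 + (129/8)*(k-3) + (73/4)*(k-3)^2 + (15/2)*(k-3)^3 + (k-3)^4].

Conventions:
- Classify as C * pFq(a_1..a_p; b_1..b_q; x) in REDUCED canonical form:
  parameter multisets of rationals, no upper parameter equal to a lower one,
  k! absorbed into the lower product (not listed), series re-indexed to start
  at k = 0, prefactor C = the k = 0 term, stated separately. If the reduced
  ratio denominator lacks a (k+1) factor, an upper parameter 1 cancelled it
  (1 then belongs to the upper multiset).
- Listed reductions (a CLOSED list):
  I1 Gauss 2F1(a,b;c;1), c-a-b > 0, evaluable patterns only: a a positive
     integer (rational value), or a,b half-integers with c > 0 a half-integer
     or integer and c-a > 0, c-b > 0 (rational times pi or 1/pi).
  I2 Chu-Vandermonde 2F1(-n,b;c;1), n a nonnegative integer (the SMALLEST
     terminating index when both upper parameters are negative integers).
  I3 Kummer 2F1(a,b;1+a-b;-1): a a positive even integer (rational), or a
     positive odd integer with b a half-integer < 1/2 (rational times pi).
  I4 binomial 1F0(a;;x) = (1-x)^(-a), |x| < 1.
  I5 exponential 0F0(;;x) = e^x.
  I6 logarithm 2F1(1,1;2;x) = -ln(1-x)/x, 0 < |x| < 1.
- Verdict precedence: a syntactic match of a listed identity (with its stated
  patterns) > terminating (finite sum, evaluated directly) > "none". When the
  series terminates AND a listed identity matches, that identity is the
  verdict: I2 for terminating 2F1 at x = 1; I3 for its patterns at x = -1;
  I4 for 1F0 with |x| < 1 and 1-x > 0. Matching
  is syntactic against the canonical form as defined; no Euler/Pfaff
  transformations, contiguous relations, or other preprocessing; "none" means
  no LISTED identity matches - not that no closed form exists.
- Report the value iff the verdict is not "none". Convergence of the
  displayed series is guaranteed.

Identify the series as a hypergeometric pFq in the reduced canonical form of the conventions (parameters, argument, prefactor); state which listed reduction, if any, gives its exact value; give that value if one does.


At argument -1: a 2F1 with upper {-1/2, 1}, lower {5/2}, scaled by C = -11/3. Verdict: the Kummer evaluation I3 fires (x = -1; c = 5/2 equals 1+a-b for upper {-1/2, 1}: listed pattern). Value: (-11/8) * pi.

Key step: with t_0 = -11/3, roots of the ratio polynomials (prefactor -11/3) are the negated parameters.
Consecutive-term ratio: r(k) = (-1) * (k-1/2) (k+1) / [(k+5/2) (k+1)] - rational in k. x = (-1); t_0 = -11/3; negate the roots.


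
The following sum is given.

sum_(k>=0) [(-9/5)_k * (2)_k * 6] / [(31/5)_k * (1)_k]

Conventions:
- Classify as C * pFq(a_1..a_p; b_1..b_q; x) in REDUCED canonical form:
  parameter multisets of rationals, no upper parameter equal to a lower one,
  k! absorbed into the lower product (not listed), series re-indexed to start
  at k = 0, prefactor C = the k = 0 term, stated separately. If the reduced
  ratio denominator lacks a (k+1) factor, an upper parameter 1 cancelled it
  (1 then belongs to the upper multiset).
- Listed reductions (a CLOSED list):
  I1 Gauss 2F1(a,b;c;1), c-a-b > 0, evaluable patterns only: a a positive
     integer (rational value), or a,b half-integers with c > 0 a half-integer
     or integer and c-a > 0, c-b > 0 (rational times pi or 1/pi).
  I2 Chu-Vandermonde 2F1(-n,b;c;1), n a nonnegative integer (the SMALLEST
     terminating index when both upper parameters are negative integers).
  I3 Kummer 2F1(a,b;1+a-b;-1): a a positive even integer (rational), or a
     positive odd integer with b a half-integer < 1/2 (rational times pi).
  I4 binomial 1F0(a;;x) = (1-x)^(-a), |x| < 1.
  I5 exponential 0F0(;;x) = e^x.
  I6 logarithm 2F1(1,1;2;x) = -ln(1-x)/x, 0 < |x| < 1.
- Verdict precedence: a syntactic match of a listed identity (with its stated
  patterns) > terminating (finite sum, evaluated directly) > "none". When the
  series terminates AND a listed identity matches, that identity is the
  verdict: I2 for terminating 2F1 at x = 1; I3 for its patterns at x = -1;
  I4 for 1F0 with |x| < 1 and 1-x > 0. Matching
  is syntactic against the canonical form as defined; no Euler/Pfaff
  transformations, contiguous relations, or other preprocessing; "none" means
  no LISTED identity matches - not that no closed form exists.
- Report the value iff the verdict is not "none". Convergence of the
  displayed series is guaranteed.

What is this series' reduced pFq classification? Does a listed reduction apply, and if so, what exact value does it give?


Prefactor 6, argument 1: 2F1 with upper {-9/5, 2} over lower {31/5}. Verdict: Gauss (I1, integer-parameter pattern) fires (x = 1: the Gamma ratio telescopes since c-a-b = 6 > 0 and a = 2 in Z>0). Hence: 78/25.

Key step: with t_0 = 6, (1)_k (C = 6) is k! itself.
Term ratio: r(k) = 1 * (k-9/5) (k+2) / [(k+31/5) (k+1)] - poly over poly, x = 1 from leading terms; C = 6 at k = 0.


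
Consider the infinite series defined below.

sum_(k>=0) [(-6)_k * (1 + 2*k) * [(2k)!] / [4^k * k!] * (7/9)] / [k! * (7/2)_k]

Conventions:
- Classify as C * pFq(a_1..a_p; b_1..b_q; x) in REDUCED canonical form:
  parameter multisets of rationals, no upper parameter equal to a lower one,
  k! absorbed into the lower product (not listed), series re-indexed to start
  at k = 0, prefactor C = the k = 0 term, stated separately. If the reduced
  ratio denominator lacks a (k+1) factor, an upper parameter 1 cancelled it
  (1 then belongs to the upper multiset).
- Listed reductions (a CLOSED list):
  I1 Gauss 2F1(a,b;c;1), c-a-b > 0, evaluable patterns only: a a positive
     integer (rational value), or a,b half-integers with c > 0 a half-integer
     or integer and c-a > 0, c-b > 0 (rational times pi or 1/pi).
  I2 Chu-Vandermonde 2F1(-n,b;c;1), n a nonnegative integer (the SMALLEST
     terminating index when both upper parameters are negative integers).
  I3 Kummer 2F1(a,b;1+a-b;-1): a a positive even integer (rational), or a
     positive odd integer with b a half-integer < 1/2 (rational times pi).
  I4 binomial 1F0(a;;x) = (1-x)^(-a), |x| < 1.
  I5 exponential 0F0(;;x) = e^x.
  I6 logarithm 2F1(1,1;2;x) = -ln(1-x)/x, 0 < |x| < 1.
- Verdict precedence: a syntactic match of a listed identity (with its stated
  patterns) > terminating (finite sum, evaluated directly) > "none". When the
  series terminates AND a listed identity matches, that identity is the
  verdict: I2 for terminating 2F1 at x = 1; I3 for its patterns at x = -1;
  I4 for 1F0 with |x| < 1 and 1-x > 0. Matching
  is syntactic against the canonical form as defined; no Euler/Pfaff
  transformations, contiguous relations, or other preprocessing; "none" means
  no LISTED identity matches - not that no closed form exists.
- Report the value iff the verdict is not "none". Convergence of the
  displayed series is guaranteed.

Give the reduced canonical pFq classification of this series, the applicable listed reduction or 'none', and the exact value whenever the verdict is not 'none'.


Canonical form: C = 7/9 times 2F1 with upper {-6, 3/2}, lower {7/2}, x = 1. Verdict at x = 1: Chu-Vandermonde (I2) matches (terminating 2F1 at x = 1 with n = 6, b = 3/2, c = 7/2). Its exact value is 7168/65637.

Structural cue: t_0 = 7/9 here, and the (2k+1) factor (C = 7/9) shifts (1/2)_k to (3/2)_k.
Step ratio: r(k) = 1 * (k-6) (k+3/2) / [(k+7/2) (k+1)] - rational; roots negated = parameters, x = 1, C = 7/9.


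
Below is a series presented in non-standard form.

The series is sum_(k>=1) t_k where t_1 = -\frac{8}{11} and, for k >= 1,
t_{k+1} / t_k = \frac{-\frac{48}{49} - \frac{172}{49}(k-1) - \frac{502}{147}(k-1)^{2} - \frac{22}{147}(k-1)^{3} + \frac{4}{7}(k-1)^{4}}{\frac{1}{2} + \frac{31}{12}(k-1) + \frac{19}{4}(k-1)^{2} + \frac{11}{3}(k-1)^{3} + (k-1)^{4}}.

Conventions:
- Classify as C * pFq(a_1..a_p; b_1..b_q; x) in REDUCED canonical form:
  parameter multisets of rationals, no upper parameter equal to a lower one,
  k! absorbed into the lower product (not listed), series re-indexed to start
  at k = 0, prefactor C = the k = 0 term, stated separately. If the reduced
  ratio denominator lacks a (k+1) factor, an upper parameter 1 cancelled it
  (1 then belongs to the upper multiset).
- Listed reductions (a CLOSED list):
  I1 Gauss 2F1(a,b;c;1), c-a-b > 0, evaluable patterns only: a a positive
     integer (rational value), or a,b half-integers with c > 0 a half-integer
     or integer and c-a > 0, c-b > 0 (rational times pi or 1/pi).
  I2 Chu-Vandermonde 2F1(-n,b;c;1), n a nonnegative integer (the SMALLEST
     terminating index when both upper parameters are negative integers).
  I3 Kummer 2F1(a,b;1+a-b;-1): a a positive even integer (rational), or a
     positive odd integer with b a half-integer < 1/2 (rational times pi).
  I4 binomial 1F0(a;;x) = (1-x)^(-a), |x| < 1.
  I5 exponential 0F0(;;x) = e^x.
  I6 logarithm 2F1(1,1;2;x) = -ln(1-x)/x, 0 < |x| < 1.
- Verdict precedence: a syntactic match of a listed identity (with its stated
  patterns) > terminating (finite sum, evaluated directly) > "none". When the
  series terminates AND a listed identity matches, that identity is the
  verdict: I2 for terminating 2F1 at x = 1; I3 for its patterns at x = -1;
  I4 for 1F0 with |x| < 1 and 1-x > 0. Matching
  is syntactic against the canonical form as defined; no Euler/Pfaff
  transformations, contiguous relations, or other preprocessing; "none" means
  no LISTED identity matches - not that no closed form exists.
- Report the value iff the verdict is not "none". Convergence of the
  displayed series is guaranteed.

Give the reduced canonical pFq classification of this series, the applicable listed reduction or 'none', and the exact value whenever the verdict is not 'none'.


The series (x = \frac{4}{7}) is 2F1: upper {-3, \frac{4}{7}}, lower {\frac{1}{2}}, prefactor -\frac{8}{11}. Verdict: terminating - no listed pattern fits, but -3 in the upper list cuts the series at k = 3; direct evaluation. Exact value: \frac{75864}{6470695}.

First insight: with t_0 = -\frac{8}{11}, factor the ratio over Q (prefactor -8/11): negated roots = parameters.
Adjacent-term ratio: r(k) = \frac{4}{7} * (k-3) (k+\frac{4}{7}) / [(k+\frac{1}{2}) (k+1)] - rational; roots negated = parameters, x = \frac{4}{7}, C = -\frac{8}{11}.


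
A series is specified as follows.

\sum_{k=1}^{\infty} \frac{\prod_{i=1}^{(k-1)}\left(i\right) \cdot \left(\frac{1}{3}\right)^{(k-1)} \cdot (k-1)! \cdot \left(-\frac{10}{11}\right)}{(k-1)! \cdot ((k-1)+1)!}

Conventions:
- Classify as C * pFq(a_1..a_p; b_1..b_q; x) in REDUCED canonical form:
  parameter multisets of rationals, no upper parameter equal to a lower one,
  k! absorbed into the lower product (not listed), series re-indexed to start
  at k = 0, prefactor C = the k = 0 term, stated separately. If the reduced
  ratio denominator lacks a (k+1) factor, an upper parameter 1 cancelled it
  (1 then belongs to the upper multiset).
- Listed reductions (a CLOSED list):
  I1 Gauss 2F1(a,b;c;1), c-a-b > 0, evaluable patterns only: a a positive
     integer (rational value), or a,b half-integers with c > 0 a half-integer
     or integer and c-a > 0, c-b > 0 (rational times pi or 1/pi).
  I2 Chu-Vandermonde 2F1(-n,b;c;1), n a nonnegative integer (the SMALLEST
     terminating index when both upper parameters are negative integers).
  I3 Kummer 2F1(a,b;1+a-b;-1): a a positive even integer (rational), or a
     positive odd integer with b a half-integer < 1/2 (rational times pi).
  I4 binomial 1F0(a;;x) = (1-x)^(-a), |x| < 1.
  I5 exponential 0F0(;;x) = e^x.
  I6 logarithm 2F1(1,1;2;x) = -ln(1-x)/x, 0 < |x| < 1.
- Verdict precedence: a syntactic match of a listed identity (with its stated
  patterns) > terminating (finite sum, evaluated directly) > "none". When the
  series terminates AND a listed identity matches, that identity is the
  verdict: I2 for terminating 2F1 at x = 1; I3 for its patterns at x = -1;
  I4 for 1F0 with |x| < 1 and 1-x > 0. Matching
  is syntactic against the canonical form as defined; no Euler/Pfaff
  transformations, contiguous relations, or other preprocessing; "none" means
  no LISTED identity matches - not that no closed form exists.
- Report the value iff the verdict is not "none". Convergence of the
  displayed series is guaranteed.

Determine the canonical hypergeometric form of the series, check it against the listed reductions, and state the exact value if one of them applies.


Prefactor -\frac{10}{11}, argument \frac{1}{3}: 2F1 with upper {1, 1} over lower {2}. Verdict: logarithm (I6) applies (the logarithm: parameters (1,1;2), x = \frac{1}{3}). Exact value: \frac{30}{11} \cdot \ln\left(\frac{2}{3}\right).

Key observation: x = \frac{1}{3} and the denominator's factorial ratio (C = -10/11, x = 1/3) is a lower Pochhammer.
Step ratio: r(k) = \frac{1}{3} * (k+1) (k+1) / [(k+2) (k+1)] - rational; roots negated = parameters, x = \frac{1}{3}, C = -\frac{10}{11}.


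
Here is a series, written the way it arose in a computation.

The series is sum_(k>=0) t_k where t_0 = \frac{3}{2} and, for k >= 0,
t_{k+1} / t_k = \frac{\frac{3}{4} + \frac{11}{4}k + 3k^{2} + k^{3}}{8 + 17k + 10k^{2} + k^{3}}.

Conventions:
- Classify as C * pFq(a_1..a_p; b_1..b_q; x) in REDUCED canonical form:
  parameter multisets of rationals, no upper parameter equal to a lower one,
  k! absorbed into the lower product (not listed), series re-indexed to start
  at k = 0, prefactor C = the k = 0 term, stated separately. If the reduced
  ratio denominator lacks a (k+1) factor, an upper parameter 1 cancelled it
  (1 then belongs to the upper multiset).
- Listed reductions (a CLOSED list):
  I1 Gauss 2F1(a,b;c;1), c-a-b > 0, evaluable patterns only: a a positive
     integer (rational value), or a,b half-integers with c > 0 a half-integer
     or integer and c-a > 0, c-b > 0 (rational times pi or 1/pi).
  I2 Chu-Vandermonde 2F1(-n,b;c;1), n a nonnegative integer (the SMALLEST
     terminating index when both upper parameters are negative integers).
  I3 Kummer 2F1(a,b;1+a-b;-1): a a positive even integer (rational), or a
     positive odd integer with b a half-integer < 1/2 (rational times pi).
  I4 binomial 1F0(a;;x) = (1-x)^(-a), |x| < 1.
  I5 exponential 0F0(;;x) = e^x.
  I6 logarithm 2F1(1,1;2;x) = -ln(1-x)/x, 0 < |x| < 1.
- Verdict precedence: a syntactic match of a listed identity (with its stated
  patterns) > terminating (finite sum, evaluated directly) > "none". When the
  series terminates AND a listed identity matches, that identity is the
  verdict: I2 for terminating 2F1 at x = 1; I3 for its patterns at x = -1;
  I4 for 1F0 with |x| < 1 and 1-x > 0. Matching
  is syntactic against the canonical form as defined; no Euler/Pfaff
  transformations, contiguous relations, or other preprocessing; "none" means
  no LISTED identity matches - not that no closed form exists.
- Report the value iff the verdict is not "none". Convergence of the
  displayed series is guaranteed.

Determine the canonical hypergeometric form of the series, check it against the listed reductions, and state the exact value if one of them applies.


This is \frac{3}{2} * 2F1(\frac{1}{2}, \frac{3}{2}; 8; 1) in reduced canonical form. Verdict: Gauss's theorem I1 (half-integer case) matches (x = 1; upper {\frac{1}{2}, \frac{3}{2}} half-integers, c = 8 in the evaluable pattern). Its exact value is \frac{524288}{99099} / \pi.

Key observation: t_0 = \frac{3}{2} here, and the parameter 1 appears in both the upper and lower lists and cancels.
Step ratio: r(k) = 1 * (k+\frac{1}{2}) (k+\frac{3}{2}) / [(k+8) (k+1)] ; factor over Q: parameters, x = 1, and C = \frac{3}{2}.


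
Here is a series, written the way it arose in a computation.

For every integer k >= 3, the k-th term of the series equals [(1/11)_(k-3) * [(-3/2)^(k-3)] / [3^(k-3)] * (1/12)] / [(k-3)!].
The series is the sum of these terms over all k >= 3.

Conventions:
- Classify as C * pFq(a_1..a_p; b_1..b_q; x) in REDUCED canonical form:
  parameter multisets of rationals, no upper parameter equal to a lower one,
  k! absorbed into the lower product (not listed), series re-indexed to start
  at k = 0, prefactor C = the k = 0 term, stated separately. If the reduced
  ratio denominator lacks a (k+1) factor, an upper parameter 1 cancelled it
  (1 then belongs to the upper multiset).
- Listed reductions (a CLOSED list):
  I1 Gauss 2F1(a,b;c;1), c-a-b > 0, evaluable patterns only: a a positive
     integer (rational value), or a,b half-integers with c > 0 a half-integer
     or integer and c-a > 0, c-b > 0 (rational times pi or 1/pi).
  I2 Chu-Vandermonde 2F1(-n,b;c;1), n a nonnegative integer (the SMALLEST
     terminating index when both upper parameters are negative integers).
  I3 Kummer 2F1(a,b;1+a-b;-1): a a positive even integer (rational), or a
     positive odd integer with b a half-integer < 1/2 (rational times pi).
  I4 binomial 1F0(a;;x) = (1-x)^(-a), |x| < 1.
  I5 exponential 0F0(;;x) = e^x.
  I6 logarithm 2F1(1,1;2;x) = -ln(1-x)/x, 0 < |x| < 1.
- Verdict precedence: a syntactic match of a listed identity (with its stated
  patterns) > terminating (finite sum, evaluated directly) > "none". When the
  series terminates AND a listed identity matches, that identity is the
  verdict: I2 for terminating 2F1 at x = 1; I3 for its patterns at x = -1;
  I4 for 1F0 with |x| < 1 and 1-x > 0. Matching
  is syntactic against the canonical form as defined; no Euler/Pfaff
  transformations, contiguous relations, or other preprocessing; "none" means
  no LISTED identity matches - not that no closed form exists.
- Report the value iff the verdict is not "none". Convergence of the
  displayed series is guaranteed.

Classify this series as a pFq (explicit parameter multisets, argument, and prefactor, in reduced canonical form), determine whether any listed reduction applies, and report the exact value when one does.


Classification (C = 1/12): 1F0 with upper {1/11}, lower {-}, argument x = -1/2. Verdict: the I4 binomial reduction applies (the 1F0 binomial series: exponent -1/11, x = -1/2). Sum: (1/12) * (3/2)^(-1/11).

The tell: with t_0 = 1/12, the two k-th powers (C = 1/12, x = -1/2) combine into one argument.
Term ratio: r(k) = (-1/2) * (k+1/11) / [(k+1)] ; factor over Q: parameters, x = (-1/2), and C = 1/12.


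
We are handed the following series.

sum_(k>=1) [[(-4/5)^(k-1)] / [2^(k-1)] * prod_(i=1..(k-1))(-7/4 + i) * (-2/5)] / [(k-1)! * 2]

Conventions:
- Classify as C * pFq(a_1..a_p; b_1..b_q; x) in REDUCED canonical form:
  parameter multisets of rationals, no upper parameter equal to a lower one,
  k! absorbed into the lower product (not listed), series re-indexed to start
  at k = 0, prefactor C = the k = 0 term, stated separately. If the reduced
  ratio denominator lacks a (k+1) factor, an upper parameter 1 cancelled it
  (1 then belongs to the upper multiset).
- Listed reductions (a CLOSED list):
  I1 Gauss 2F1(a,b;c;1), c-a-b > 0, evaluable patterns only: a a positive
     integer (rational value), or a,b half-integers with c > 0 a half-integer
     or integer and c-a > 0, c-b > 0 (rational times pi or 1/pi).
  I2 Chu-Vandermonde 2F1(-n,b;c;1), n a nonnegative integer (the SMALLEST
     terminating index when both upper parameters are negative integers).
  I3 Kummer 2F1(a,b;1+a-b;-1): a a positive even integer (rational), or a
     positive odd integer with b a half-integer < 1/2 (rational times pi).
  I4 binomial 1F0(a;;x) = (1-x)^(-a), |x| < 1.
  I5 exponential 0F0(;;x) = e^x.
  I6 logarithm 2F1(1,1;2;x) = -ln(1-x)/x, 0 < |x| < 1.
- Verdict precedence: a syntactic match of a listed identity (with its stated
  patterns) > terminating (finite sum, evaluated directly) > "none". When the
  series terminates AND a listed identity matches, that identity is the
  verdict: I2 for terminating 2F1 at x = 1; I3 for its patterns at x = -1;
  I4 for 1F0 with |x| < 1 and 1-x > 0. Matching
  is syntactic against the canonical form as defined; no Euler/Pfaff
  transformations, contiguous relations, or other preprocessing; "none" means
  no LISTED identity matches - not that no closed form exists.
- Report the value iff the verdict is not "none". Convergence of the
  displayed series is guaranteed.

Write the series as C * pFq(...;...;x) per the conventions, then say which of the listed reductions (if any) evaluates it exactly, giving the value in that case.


Key step: t_0 = -1/5 here, and the running product (prefactor -1/5) telescopes to a rising factorial.
Step ratio: r(k) = (-2/5) * (k-3/4) / [(k+1)] - rational in k. x = (-2/5); t_0 = -1/5; negate the roots.

x = -2/5 here; the reduced form reads 1F0, upper {-3/4}, lower {-}, C = -1/5. Verdict: this is the binomial series (I4) (the 1F0 binomial series: exponent 3/4, x = -2/5). Sum: (-1/5) * (7/5)^(3/4).
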